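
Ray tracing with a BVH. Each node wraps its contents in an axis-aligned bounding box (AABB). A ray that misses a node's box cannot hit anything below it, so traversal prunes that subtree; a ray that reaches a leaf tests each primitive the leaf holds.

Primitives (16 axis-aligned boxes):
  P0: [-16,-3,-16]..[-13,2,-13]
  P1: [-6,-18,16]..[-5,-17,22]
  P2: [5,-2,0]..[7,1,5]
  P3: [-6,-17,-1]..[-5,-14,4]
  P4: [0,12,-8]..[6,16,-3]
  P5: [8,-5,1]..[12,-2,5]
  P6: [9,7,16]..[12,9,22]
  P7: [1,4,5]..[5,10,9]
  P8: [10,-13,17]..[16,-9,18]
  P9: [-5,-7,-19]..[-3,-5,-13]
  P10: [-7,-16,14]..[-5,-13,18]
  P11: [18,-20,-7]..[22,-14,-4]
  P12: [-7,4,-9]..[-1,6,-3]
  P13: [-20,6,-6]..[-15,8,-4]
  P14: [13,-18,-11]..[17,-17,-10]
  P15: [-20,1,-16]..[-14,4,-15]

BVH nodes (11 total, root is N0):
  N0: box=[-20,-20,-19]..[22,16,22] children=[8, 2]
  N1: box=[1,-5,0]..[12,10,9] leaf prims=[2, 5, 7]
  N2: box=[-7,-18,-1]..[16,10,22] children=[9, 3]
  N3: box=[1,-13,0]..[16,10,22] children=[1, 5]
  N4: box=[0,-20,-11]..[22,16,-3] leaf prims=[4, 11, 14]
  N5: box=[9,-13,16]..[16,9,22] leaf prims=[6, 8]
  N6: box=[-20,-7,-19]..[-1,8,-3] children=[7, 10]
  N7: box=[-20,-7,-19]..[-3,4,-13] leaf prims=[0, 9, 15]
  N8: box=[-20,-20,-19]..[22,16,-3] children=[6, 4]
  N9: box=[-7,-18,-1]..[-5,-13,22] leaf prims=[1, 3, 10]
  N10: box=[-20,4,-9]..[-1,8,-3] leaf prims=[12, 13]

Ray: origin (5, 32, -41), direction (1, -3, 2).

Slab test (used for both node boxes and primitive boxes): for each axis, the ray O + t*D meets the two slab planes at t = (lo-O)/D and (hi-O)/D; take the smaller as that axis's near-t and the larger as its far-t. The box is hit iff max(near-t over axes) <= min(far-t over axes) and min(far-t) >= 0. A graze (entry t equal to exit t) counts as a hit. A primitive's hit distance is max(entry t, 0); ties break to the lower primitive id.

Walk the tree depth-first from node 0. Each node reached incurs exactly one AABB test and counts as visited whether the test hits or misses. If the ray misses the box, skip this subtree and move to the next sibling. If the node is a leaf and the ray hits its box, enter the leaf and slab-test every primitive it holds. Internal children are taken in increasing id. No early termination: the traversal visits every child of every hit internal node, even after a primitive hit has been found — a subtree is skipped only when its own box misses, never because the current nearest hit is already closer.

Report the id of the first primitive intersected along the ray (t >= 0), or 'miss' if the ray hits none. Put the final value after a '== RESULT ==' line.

Traverse from the root:
N0 x:[-25,17] y:[16/3,52/3] z:[11,63/2] -> hit [11,17], descend [2, 8]
  N2 x:[-12,11] y:[22/3,50/3] z:[20,63/2] -> miss, prune
  N8 x:[-25,17] y:[16/3,52/3] z:[11,19] -> hit [11,17], descend [4, 6]
    N4 x:[-5,17] y:[16/3,52/3] z:[15,19] -> hit [15,17] leaf, test {P4(miss), P11@t=17, P14(miss)}
    N6 x:[-25,-6] y:[8,13] z:[11,19] -> miss, prune

Summary -> nodes [0, 2, 8, 4, 6]; box-tests=5; leaf-entries=1; first=P11

== RESULT ==
11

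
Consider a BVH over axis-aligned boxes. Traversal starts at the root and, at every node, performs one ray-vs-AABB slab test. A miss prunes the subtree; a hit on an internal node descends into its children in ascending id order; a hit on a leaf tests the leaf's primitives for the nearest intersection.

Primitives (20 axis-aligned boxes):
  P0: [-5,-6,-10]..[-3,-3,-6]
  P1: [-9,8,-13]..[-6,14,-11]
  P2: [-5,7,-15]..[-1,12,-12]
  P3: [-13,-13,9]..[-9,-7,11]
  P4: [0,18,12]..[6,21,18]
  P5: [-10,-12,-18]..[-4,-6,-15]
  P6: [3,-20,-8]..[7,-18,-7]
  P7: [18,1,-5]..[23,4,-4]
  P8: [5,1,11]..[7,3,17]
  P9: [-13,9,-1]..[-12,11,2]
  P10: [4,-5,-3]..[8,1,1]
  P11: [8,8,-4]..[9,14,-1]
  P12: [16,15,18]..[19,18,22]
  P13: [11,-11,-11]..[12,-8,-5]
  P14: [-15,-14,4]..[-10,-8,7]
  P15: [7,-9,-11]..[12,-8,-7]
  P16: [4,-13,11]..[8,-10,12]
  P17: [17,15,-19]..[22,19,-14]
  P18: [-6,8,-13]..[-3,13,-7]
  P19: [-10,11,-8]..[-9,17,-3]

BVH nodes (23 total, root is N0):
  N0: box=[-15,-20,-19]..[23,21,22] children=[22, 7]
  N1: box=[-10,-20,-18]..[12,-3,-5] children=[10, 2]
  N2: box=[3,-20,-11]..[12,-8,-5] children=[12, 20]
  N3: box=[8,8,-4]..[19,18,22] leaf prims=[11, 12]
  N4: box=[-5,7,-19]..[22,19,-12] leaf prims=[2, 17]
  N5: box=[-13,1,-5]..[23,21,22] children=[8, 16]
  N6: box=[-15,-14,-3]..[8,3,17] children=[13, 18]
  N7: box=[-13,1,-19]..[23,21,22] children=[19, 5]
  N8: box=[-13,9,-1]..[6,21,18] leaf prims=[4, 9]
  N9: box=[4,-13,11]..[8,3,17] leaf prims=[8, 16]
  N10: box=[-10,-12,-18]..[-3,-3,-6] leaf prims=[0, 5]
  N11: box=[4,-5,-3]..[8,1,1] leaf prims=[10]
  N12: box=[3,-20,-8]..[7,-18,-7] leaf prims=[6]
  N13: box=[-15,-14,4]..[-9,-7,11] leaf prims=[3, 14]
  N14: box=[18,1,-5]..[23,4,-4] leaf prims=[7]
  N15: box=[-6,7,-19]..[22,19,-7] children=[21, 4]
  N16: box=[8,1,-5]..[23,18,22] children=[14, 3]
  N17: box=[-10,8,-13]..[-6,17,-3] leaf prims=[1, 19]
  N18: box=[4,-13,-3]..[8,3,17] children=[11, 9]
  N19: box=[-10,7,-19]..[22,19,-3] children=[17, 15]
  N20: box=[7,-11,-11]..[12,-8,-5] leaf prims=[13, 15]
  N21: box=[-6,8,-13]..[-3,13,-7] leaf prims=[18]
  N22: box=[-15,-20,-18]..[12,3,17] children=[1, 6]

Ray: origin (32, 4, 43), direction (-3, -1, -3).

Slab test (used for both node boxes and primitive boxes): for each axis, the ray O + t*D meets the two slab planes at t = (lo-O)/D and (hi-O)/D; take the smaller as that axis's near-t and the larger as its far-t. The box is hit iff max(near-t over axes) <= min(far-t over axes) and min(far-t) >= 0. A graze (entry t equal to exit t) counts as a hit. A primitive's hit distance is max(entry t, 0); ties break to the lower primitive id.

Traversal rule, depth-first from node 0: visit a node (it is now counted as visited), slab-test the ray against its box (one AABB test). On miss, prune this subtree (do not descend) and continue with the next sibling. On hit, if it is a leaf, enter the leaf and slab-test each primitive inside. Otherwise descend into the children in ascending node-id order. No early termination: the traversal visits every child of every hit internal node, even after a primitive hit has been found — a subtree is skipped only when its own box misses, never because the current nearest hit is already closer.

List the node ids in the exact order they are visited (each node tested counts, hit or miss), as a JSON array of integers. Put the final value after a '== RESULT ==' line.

Traverse from the root:
N0 x:[3,47/3] y:[-17,24] z:[7,62/3] -> hit [7,47/3], descend [7, 22]
  N7 x:[3,15] y:[-17,3] z:[7,62/3] -> miss, prune
  N22 x:[20/3,47/3] y:[1,24] z:[26/3,61/3] -> hit [26/3,47/3], descend [1, 6]
    N1 x:[20/3,14] y:[7,24] z:[16,61/3] -> miss, prune
    N6 x:[8,47/3] y:[1,18] z:[26/3,46/3] -> hit [26/3,46/3], descend [13, 18]
      N13 x:[41/3,47/3] y:[11,18] z:[32/3,13] -> miss, prune
      N18 x:[8,28/3] y:[1,17] z:[26/3,46/3] -> hit [26/3,28/3], descend [9, 11]
        N9 x:[8,28/3] y:[1,17] z:[26/3,32/3] -> hit [26/3,28/3] leaf, test {P8(miss), P16(miss)}
        N11 x:[8,28/3] y:[3,9] z:[14,46/3] -> miss, prune

Summary -> nodes [0, 7, 22, 1, 6, 13, 18, 9, 11]; box-tests=9; leaf-entries=1; first=miss

== RESULT ==
[0, 7, 22, 1, 6, 13, 18, 9, 11]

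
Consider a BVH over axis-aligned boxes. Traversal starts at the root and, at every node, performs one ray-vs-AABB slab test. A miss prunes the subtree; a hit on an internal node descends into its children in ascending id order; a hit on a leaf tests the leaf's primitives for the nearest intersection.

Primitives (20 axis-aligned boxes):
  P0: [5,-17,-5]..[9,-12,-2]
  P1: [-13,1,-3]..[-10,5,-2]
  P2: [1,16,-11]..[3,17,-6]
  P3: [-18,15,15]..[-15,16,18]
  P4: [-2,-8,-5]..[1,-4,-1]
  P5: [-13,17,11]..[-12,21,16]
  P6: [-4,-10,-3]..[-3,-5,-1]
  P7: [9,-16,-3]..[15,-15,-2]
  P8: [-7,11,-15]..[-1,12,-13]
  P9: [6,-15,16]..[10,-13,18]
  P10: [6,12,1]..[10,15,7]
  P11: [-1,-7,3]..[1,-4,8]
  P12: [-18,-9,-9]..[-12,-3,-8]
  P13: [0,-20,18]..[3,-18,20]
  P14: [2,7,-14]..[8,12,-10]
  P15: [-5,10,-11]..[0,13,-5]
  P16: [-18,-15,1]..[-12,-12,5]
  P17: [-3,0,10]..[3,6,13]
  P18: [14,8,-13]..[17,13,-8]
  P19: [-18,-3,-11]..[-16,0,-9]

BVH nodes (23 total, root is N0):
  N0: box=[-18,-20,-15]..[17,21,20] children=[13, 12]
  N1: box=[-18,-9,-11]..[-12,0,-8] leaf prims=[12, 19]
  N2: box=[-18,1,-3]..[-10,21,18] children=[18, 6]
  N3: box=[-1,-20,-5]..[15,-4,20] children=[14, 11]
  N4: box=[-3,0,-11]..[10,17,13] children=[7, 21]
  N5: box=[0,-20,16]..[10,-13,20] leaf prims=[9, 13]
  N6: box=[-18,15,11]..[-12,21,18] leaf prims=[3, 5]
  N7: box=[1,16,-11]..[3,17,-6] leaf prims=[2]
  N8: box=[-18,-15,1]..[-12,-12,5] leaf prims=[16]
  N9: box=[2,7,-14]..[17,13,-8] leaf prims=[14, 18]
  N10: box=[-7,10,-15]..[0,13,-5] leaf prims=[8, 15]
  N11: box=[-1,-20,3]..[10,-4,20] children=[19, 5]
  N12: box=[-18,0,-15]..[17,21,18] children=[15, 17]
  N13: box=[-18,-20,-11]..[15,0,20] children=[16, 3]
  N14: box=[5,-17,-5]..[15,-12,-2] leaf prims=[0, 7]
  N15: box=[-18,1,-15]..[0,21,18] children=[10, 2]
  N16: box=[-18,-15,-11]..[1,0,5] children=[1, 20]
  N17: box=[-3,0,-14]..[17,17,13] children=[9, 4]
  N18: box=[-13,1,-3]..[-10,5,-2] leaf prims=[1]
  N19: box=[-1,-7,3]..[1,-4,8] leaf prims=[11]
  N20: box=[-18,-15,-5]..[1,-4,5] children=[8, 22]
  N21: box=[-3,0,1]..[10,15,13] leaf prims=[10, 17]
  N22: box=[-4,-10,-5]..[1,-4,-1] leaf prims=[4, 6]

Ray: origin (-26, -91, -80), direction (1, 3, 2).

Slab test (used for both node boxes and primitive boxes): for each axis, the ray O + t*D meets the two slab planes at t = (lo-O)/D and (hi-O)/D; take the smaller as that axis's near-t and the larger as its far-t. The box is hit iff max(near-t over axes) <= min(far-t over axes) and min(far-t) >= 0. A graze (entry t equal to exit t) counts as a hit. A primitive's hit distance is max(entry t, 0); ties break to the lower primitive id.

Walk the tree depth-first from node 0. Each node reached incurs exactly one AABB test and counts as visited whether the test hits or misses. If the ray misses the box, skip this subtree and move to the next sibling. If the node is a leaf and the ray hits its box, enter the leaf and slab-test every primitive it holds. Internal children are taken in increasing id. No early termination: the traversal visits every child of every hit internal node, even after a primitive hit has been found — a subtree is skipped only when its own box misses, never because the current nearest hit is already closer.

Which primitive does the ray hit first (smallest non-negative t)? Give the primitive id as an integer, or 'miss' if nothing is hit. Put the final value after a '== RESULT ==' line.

Traverse from the root:
N0 x:[8,43] y:[71/3,112/3] z:[65/2,50] -> hit [65/2,112/3], descend [12, 13]
  N12 x:[8,43] y:[91/3,112/3] z:[65/2,49] -> hit [65/2,112/3], descend [15, 17]
    N15 x:[8,26] y:[92/3,112/3] z:[65/2,49] -> miss, prune
    N17 x:[23,43] y:[91/3,36] z:[33,93/2] -> hit [33,36], descend [4, 9]
      N4 x:[23,36] y:[91/3,36] z:[69/2,93/2] -> hit [69/2,36], descend [7, 21]
        N7 x:[27,29] y:[107/3,36] z:[69/2,37] -> miss, prune
        N21 x:[23,36] y:[91/3,106/3] z:[81/2,93/2] -> miss, prune
      N9 x:[28,43] y:[98/3,104/3] z:[33,36] -> hit [33,104/3] leaf, test {P14@t=33, P18(miss)}
  N13 x:[8,41] y:[71/3,91/3] z:[69/2,50] -> miss, prune

Summary -> nodes [0, 12, 15, 17, 4, 7, 21, 9, 13]; box-tests=9; leaf-entries=1; first=P14

== RESULT ==
14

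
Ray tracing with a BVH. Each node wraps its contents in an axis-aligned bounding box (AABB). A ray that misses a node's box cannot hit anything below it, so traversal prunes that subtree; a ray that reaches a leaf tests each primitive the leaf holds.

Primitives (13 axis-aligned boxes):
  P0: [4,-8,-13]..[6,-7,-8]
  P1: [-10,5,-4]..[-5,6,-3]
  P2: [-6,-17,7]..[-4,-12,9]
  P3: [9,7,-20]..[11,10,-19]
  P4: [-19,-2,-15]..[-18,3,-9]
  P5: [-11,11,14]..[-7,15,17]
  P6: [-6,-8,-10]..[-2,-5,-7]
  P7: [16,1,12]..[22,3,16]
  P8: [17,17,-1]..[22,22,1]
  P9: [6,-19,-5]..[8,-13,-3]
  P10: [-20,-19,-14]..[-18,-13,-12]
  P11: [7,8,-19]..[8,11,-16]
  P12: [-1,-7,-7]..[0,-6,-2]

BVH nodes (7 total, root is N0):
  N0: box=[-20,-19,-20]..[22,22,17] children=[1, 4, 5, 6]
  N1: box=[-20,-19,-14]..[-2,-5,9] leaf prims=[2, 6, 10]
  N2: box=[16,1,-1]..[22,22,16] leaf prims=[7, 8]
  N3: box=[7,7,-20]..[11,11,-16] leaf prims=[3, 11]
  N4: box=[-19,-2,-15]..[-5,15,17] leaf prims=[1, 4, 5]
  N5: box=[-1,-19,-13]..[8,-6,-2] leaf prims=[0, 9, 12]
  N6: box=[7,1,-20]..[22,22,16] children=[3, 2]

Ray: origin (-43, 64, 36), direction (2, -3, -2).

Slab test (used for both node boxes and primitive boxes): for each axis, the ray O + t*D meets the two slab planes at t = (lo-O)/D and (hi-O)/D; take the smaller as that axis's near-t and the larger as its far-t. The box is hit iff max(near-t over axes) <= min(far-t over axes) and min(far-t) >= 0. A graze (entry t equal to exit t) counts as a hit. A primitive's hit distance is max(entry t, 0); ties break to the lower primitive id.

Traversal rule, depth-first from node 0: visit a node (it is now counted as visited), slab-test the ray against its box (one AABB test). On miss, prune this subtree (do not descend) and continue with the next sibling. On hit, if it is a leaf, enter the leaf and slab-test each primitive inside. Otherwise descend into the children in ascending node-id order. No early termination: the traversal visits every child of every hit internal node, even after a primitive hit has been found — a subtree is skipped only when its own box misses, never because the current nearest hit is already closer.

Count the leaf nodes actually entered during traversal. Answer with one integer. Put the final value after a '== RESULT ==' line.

Walk:
N0 x:[23/2,65/2] y:[14,83/3] z:[19/2,28] -> hit [14,83/3], descend [1, 4, 5, 6]
  N1 x:[23/2,41/2] y:[23,83/3] z:[27/2,25] -> miss, prune
  N4 x:[12,19] y:[49/3,22] z:[19/2,51/2] -> hit [49/3,19] leaf, test {P1(miss), P4(miss), P5(miss)}
  N5 x:[21,51/2] y:[70/3,83/3] z:[19,49/2] -> hit [70/3,49/2] leaf, test {P0@t=71/3, P9(miss), P12(miss)}
  N6 x:[25,65/2] y:[14,21] z:[10,28] -> miss, prune

Summary -> nodes [0, 1, 4, 5, 6]; box-tests=5; leaf-entries=2; first=P0

== RESULT ==
2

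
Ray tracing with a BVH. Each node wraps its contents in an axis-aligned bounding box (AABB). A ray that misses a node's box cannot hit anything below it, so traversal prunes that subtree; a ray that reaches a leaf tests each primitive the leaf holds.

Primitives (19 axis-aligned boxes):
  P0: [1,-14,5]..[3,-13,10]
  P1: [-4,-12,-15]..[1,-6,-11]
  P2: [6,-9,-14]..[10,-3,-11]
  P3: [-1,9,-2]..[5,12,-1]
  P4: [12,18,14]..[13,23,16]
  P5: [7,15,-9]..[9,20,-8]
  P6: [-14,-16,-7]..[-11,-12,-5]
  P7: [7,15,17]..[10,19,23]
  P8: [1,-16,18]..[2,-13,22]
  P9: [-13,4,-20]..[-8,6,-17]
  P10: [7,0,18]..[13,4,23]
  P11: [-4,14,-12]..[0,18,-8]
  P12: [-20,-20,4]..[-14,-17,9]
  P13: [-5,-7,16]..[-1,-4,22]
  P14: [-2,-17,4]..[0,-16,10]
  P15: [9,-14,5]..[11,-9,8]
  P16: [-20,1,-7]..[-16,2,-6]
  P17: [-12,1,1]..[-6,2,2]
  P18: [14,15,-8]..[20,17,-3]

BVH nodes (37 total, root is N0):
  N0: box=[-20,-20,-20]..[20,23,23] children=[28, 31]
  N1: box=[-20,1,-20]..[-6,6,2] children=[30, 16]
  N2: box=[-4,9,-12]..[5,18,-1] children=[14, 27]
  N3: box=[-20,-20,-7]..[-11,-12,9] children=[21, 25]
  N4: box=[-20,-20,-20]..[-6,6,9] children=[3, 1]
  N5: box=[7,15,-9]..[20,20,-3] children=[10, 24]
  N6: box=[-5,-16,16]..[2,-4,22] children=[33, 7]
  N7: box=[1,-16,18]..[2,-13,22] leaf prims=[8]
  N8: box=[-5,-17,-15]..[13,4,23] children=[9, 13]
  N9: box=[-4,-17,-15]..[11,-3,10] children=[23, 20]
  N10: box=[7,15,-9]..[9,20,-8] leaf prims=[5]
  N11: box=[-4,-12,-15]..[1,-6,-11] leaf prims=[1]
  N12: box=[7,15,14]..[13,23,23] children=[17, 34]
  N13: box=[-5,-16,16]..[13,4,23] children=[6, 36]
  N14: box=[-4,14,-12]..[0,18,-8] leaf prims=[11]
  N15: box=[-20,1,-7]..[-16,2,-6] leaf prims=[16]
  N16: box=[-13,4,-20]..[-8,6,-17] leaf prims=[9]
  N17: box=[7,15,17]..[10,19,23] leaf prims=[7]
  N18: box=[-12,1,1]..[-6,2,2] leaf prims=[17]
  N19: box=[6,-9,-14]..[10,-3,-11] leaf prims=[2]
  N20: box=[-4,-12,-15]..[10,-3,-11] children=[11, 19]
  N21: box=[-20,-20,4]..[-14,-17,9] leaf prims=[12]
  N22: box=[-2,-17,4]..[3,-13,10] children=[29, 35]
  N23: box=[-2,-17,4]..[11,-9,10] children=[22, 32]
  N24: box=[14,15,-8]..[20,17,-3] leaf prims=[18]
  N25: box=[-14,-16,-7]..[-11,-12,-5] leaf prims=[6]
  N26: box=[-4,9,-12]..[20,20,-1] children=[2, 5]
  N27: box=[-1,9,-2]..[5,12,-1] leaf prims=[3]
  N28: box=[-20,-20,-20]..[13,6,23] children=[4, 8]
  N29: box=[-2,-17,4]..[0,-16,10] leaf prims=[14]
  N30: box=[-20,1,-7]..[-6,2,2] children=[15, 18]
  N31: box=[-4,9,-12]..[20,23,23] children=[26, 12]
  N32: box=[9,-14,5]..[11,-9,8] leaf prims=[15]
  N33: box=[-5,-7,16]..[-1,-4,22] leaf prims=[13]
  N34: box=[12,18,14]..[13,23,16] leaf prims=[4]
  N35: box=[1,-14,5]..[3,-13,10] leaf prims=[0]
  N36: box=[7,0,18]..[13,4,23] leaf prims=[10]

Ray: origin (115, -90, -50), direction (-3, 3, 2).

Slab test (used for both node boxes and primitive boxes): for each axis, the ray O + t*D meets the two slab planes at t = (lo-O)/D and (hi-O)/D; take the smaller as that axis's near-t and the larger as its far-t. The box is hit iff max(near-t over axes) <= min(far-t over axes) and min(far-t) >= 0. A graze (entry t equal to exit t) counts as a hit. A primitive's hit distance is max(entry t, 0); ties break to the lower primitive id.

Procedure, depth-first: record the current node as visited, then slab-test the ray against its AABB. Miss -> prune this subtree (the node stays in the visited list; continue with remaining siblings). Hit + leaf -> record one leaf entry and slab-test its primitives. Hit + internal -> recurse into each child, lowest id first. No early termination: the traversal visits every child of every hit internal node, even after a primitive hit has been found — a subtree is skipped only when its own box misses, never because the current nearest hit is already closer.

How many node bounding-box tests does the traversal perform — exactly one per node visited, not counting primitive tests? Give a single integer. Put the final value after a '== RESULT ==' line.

Trace the traversal:
N0 x:[95/3,45] y:[70/3,113/3] z:[15,73/2] -> hit [95/3,73/2], descend [28, 31]
  N28 x:[34,45] y:[70/3,32] z:[15,73/2] -> miss, prune
  N31 x:[95/3,119/3] y:[33,113/3] z:[19,73/2] -> hit [33,73/2], descend [12, 26]
    N12 x:[34,36] y:[35,113/3] z:[32,73/2] -> hit [35,36], descend [17, 34]
      N17 x:[35,36] y:[35,109/3] z:[67/2,73/2] -> hit [35,36] leaf, test {P7@t=35}
      N34 x:[34,103/3] y:[36,113/3] z:[32,33] -> miss, prune
    N26 x:[95/3,119/3] y:[33,110/3] z:[19,49/2] -> miss, prune

order=[0, 28, 31, 12, 17, 34, 26]  |boxes|=7  |leaves|=1  hit=P7

== RESULT ==
7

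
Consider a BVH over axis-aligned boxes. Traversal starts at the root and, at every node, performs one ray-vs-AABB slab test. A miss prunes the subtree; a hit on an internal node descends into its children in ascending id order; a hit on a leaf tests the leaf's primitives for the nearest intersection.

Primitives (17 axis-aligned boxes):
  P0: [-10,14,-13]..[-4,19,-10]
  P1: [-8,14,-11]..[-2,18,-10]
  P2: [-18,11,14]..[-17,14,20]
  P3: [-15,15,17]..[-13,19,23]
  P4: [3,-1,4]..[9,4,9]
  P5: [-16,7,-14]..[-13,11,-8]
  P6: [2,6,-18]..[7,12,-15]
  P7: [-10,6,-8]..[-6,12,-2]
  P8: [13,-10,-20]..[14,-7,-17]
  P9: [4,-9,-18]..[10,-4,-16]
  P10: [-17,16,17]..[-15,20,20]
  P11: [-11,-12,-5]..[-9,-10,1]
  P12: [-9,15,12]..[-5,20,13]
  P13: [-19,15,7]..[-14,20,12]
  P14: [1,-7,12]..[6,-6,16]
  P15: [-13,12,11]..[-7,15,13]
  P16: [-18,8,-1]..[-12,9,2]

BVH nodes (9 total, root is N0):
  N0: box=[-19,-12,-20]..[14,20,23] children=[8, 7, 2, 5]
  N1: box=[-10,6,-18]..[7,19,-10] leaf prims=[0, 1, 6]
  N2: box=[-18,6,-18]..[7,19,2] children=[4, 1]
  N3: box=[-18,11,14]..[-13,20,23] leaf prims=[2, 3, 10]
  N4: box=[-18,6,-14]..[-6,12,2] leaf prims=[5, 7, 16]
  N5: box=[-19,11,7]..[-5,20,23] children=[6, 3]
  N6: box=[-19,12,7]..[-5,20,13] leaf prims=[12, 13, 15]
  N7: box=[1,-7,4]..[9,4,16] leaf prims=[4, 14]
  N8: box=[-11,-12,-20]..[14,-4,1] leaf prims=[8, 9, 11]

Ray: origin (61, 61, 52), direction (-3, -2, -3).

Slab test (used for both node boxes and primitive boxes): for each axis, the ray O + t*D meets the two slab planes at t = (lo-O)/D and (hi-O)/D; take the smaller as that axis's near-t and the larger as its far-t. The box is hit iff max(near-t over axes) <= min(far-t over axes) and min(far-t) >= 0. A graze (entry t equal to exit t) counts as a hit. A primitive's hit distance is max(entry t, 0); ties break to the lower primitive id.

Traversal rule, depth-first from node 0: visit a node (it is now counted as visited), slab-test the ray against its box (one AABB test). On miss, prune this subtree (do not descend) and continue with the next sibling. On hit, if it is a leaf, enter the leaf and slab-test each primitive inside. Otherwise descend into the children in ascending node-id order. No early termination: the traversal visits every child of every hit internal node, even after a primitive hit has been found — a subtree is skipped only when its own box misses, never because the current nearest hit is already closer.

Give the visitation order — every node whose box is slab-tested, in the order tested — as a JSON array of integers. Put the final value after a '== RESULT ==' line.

Walk:
N0 x:[47/3,80/3] y:[41/2,73/2] z:[29/3,24] -> hit [41/2,24], descend [2, 5, 7, 8]
  N2 x:[18,79/3] y:[21,55/2] z:[50/3,70/3] -> hit [21,70/3], descend [1, 4]
    N1 x:[18,71/3] y:[21,55/2] z:[62/3,70/3] -> hit [21,70/3] leaf, test {P0@t=65/3, P1(miss), P6(miss)}
    N4 x:[67/3,79/3] y:[49/2,55/2] z:[50/3,22] -> miss, prune
  N5 x:[22,80/3] y:[41/2,25] z:[29/3,15] -> miss, prune
  N7 x:[52/3,20] y:[57/2,34] z:[12,16] -> miss, prune
  N8 x:[47/3,24] y:[65/2,73/2] z:[17,24] -> miss, prune

Summary -> nodes [0, 2, 1, 4, 5, 7, 8]; box-tests=7; leaf-entries=1; first=P0

== RESULT ==
[0, 2, 1, 4, 5, 7, 8]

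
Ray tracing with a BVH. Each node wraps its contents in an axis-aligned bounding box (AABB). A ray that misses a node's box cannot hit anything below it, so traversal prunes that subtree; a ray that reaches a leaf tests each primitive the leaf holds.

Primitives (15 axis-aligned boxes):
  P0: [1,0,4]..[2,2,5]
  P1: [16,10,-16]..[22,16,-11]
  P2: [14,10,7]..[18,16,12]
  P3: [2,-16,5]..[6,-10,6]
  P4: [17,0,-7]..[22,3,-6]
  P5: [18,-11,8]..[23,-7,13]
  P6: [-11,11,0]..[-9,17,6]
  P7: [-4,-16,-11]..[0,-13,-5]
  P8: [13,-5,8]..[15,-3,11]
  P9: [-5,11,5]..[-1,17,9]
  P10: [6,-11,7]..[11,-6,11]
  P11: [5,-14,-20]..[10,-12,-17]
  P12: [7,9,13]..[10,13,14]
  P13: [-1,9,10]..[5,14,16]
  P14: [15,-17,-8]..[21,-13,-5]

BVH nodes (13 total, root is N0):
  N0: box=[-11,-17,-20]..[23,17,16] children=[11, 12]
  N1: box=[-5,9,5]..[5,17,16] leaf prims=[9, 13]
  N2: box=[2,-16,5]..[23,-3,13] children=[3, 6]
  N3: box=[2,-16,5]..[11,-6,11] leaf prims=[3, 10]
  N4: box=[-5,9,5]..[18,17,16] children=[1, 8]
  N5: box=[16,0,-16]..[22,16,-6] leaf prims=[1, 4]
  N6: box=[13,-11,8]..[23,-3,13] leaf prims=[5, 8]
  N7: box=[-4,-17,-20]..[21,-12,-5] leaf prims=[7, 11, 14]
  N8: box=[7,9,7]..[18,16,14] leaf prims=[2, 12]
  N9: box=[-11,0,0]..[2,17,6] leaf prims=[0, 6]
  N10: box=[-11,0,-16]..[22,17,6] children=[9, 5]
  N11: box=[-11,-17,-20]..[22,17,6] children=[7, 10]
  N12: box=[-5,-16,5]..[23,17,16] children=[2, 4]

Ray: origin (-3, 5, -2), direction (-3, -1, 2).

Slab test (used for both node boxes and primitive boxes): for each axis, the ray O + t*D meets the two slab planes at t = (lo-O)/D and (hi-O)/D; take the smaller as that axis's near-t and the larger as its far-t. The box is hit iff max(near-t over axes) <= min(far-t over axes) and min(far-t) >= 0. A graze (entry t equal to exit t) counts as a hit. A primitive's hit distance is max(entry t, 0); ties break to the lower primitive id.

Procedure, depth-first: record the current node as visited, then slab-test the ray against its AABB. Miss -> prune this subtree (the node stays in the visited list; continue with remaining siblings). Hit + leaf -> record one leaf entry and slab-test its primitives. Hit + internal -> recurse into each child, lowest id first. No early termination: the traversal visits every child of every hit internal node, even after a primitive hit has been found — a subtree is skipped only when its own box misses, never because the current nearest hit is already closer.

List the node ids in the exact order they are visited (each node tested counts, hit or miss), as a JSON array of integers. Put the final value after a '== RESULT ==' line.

Trace the traversal:
N0 x:[-26/3,8/3] y:[-12,22] z:[-9,9] -> hit [-26/3,8/3], descend [11, 12]
  N11 x:[-25/3,8/3] y:[-12,22] z:[-9,4] -> hit [-25/3,8/3], descend [7, 10]
    N7 x:[-8,1/3] y:[17,22] z:[-9,-3/2] -> miss, prune
    N10 x:[-25/3,8/3] y:[-12,5] z:[-7,4] -> hit [-7,8/3], descend [5, 9]
      N5 x:[-25/3,-19/3] y:[-11,5] z:[-7,-2] -> miss, prune
      N9 x:[-5/3,8/3] y:[-12,5] z:[1,4] -> hit [1,8/3] leaf, test {P0(miss), P6(miss)}
  N12 x:[-26/3,2/3] y:[-12,21] z:[7/2,9] -> miss, prune

7 AABB tests over nodes [0, 11, 7, 10, 5, 9, 12]; 1 leaf entered; closest miss.

== RESULT ==
[0, 11, 7, 10, 5, 9, 12]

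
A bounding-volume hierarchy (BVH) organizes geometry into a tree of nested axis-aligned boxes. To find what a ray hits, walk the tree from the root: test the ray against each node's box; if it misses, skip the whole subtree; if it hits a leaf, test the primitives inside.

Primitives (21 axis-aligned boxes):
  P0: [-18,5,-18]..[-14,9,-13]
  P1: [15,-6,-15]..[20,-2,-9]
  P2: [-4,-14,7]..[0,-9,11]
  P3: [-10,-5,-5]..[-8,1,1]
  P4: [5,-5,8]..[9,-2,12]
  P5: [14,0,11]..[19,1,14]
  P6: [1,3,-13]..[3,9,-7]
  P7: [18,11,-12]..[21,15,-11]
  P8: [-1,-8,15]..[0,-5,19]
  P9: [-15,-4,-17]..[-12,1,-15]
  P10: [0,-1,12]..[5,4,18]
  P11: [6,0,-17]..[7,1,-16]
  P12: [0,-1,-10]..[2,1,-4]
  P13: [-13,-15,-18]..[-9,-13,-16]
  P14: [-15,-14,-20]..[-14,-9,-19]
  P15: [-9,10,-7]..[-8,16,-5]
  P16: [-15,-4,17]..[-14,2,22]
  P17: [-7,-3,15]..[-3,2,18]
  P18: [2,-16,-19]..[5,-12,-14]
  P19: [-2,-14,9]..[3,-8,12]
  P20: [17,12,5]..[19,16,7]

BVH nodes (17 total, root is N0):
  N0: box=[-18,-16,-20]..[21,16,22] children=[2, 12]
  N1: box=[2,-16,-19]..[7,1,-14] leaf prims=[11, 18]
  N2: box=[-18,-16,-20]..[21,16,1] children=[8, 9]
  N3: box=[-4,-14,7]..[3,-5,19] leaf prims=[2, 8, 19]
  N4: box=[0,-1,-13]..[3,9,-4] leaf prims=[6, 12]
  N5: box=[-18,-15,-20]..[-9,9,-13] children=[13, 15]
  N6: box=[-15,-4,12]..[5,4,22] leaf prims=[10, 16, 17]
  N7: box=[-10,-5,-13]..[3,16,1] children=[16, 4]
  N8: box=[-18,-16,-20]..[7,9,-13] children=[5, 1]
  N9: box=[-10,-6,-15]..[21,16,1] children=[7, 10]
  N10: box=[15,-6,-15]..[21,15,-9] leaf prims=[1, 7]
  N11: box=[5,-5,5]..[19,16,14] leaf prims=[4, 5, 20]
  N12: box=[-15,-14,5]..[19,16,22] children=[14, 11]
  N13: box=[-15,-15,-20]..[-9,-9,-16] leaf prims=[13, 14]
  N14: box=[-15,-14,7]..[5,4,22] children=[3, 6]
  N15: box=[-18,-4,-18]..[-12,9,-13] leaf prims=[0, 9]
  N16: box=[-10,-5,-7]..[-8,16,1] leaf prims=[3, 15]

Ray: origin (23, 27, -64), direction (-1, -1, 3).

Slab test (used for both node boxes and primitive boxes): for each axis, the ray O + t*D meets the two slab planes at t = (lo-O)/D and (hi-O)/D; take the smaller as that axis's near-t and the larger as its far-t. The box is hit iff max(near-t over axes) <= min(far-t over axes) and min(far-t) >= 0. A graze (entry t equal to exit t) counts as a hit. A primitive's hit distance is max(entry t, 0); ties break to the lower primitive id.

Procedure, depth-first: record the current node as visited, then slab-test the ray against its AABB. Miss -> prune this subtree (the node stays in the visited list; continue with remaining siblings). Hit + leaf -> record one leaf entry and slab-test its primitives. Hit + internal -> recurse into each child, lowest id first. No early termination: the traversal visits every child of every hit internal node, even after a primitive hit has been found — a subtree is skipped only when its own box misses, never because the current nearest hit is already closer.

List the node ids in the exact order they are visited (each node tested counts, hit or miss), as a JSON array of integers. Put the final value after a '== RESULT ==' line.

Trace the traversal:
N0 x:[2,41] y:[11,43] z:[44/3,86/3] -> hit [44/3,86/3], descend [2, 12]
  N2 x:[2,41] y:[11,43] z:[44/3,65/3] -> hit [44/3,65/3], descend [8, 9]
    N8 x:[16,41] y:[18,43] z:[44/3,17] -> miss, prune
    N9 x:[2,33] y:[11,33] z:[49/3,65/3] -> hit [49/3,65/3], descend [7, 10]
      N7 x:[20,33] y:[11,32] z:[17,65/3] -> hit [20,65/3], descend [4, 16]
        N4 x:[20,23] y:[18,28] z:[17,20] -> hit [20,20] leaf, test {P6(miss), P12(miss)}
        N16 x:[31,33] y:[11,32] z:[19,65/3] -> miss, prune
      N10 x:[2,8] y:[12,33] z:[49/3,55/3] -> miss, prune
  N12 x:[4,38] y:[11,41] z:[23,86/3] -> hit [23,86/3], descend [11, 14]
    N11 x:[4,18] y:[11,32] z:[23,26] -> miss, prune
    N14 x:[18,38] y:[23,41] z:[71/3,86/3] -> hit [71/3,86/3], descend [3, 6]
      N3 x:[20,27] y:[32,41] z:[71/3,83/3] -> miss, prune
      N6 x:[18,38] y:[23,31] z:[76/3,86/3] -> hit [76/3,86/3] leaf, test {P10(miss), P16(miss), P17@t=79/3}

Visited [0, 2, 8, 9, 7, 4, 16, 10, 12, 11, 14, 3, 6]. Tests: 13 box, 2 leaf. Nearest: P17.

== RESULT ==
[0, 2, 8, 9, 7, 4, 16, 10, 12, 11, 14, 3, 6]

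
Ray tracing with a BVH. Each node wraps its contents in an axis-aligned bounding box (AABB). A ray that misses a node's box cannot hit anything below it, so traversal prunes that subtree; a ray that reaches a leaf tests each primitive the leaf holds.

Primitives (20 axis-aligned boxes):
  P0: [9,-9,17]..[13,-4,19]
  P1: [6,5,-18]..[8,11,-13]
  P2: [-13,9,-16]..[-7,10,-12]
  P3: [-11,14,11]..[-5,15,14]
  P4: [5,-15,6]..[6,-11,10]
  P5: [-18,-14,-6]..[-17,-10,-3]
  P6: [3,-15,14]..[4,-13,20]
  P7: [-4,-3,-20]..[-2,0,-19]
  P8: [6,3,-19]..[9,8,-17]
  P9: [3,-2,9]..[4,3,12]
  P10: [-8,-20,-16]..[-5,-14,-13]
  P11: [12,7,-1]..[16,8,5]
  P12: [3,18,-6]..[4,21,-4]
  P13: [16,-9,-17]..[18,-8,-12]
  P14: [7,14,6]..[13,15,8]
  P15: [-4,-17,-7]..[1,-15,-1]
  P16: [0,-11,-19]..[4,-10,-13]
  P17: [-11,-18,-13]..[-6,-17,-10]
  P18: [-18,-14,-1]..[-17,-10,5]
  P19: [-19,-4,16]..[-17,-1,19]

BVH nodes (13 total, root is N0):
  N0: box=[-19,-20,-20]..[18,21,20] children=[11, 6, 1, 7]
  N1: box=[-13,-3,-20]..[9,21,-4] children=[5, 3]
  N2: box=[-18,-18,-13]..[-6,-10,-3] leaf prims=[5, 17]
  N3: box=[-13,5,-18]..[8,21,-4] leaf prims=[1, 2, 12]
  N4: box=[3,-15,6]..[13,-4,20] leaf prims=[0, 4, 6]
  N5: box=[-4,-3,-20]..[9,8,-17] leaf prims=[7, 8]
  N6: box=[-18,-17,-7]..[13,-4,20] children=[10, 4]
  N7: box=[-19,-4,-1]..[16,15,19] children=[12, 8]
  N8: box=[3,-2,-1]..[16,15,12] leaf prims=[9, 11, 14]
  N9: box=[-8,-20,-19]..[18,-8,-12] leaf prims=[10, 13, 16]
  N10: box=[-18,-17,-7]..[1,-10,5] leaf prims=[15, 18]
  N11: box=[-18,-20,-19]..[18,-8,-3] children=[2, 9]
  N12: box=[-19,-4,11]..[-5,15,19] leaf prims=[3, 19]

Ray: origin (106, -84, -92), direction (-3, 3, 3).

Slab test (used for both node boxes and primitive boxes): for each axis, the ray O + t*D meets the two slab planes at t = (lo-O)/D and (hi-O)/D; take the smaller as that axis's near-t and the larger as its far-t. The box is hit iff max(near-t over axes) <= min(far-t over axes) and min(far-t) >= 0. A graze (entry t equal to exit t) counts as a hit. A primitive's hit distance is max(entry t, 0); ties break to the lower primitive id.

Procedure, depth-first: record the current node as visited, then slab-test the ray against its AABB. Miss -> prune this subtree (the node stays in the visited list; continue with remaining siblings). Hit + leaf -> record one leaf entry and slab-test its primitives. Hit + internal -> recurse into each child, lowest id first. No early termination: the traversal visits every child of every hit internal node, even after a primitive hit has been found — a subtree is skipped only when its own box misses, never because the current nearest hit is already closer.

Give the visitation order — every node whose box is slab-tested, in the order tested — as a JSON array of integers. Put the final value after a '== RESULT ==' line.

Trace the traversal:
N0 x:[88/3,125/3] y:[64/3,35] z:[24,112/3] -> hit [88/3,35], descend [1, 6, 7, 11]
  N1 x:[97/3,119/3] y:[27,35] z:[24,88/3] -> miss, prune
  N6 x:[31,124/3] y:[67/3,80/3] z:[85/3,112/3] -> miss, prune
  N7 x:[30,125/3] y:[80/3,33] z:[91/3,37] -> hit [91/3,33], descend [8, 12]
    N8 x:[30,103/3] y:[82/3,33] z:[91/3,104/3] -> hit [91/3,33] leaf, test {P9(miss), P11@t=91/3, P14@t=98/3}
    N12 x:[37,125/3] y:[80/3,33] z:[103/3,37] -> miss, prune
  N11 x:[88/3,124/3] y:[64/3,76/3] z:[73/3,89/3] -> miss, prune

order=[0, 1, 6, 7, 8, 12, 11]  |boxes|=7  |leaves|=1  hit=P11

== RESULT ==
[0, 1, 6, 7, 8, 12, 11]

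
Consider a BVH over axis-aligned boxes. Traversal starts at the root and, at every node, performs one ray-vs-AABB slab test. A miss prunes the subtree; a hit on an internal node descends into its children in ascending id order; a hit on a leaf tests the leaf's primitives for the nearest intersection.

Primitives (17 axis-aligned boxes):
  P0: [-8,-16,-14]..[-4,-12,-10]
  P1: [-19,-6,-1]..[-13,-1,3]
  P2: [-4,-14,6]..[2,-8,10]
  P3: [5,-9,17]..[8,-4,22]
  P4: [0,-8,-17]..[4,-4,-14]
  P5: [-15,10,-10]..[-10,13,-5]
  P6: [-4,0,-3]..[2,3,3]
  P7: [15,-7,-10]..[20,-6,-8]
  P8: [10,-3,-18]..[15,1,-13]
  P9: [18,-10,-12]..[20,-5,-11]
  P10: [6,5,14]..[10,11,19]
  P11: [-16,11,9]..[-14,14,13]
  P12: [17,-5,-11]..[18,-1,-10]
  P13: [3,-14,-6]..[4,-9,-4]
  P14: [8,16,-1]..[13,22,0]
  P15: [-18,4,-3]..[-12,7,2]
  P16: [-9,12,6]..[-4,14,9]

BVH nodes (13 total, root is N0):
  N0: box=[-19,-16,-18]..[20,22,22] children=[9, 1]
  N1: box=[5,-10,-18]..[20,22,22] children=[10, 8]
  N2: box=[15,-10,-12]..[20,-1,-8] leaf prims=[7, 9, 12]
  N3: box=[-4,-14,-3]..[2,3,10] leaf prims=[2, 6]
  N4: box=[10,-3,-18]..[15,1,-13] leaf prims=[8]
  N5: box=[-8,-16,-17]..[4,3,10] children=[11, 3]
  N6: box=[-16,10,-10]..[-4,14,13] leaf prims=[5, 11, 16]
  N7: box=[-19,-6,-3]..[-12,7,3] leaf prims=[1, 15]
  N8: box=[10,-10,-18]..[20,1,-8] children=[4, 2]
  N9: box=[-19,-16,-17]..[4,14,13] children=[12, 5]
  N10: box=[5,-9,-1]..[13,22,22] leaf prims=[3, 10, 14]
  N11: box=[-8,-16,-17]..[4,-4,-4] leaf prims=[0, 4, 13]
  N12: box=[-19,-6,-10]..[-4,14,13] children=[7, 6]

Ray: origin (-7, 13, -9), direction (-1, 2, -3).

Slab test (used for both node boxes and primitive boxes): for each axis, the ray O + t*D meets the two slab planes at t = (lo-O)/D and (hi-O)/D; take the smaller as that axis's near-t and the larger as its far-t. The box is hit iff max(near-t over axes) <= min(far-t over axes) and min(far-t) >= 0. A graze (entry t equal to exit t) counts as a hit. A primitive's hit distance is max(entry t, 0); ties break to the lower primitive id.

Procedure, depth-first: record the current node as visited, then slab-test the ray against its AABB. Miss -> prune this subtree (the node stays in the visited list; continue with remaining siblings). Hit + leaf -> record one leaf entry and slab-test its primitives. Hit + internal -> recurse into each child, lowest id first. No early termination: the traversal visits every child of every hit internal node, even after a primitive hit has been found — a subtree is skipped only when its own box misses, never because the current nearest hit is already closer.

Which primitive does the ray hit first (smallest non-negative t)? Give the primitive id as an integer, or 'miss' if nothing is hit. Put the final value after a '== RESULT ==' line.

Trace the traversal:
N0 x:[-27,12] y:[-29/2,9/2] z:[-31/3,3] -> hit [-31/3,3], descend [1, 9]
  N1 x:[-27,-12] y:[-23/2,9/2] z:[-31/3,3] -> miss, prune
  N9 x:[-11,12] y:[-29/2,1/2] z:[-22/3,8/3] -> hit [-22/3,1/2], descend [5, 12]
    N5 x:[-11,1] y:[-29/2,-5] z:[-19/3,8/3] -> miss, prune
    N12 x:[-3,12] y:[-19/2,1/2] z:[-22/3,1/3] -> hit [-3,1/3], descend [6, 7]
      N6 x:[-3,9] y:[-3/2,1/2] z:[-22/3,1/3] -> hit [-3/2,1/3] leaf, test {P5(miss), P11(miss), P16(miss)}
      N7 x:[5,12] y:[-19/2,-3] z:[-4,-2] -> miss, prune

7 AABB tests over nodes [0, 1, 9, 5, 12, 6, 7]; 1 leaf entered; closest miss.

== RESULT ==
miss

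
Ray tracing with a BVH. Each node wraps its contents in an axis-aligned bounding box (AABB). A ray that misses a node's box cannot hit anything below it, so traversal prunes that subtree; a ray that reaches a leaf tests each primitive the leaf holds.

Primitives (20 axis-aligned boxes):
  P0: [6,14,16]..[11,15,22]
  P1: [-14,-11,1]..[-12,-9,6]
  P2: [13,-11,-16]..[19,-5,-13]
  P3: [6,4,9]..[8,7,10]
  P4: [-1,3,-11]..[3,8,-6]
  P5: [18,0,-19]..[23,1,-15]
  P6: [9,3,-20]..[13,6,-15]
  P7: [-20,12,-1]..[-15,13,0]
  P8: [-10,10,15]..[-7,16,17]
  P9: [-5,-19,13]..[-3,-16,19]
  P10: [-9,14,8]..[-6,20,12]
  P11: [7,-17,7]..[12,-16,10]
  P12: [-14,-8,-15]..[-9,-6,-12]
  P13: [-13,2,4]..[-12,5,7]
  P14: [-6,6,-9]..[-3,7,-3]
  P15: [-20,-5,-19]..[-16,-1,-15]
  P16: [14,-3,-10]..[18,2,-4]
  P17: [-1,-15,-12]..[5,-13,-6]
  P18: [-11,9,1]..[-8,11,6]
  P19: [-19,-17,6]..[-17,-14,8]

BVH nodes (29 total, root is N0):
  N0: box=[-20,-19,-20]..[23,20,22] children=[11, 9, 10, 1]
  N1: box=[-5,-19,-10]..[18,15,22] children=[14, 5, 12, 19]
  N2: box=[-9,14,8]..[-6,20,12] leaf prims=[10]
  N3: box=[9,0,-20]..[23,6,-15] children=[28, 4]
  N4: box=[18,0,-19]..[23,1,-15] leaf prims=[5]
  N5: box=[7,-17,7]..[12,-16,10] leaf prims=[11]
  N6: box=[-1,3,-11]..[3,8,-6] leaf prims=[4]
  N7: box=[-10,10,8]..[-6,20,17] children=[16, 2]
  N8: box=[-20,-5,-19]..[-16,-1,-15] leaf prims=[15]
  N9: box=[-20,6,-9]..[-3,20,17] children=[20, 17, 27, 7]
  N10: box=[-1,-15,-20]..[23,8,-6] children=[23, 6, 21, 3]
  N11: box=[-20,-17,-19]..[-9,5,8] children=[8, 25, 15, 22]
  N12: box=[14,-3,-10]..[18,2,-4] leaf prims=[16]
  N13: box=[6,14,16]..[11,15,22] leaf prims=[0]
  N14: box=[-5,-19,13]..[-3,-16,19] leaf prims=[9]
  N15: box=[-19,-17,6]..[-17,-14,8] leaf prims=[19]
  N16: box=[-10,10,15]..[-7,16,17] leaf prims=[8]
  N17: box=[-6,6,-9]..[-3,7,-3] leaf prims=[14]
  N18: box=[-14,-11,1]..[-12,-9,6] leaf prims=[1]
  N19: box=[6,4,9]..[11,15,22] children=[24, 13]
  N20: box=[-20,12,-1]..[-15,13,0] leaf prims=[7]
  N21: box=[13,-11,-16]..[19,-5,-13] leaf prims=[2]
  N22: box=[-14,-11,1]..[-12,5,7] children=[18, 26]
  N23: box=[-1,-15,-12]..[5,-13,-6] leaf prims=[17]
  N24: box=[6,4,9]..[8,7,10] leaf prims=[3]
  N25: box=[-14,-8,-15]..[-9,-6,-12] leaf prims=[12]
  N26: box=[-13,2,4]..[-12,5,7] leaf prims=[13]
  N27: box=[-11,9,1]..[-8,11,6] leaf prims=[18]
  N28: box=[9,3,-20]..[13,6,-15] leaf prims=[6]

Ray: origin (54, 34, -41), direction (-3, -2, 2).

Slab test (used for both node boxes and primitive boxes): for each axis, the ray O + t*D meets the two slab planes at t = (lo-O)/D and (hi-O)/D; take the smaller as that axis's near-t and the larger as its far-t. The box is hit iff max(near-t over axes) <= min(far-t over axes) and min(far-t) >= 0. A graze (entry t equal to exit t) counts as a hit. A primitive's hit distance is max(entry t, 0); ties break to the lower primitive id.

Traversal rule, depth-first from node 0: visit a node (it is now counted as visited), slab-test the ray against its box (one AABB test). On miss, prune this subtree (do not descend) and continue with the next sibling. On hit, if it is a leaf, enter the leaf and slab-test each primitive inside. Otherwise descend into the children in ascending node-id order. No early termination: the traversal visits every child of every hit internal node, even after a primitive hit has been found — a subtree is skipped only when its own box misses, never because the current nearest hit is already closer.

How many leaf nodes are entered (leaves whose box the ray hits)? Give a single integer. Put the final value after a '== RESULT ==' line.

Trace the traversal:
N0 x:[31/3,74/3] y:[7,53/2] z:[21/2,63/2] -> hit [21/2,74/3], descend [1, 9, 10, 11]
  N1 x:[12,59/3] y:[19/2,53/2] z:[31/2,63/2] -> hit [31/2,59/3], descend [5, 12, 14, 19]
    N5 x:[14,47/3] y:[25,51/2] z:[24,51/2] -> miss, prune
    N12 x:[12,40/3] y:[16,37/2] z:[31/2,37/2] -> miss, prune
    N14 x:[19,59/3] y:[25,53/2] z:[27,30] -> miss, prune
    N19 x:[43/3,16] y:[19/2,15] z:[25,63/2] -> miss, prune
  N9 x:[19,74/3] y:[7,14] z:[16,29] -> miss, prune
  N10 x:[31/3,55/3] y:[13,49/2] z:[21/2,35/2] -> hit [13,35/2], descend [3, 6, 21, 23]
    N3 x:[31/3,15] y:[14,17] z:[21/2,13] -> miss, prune
    N6 x:[17,55/3] y:[13,31/2] z:[15,35/2] -> miss, prune
    N21 x:[35/3,41/3] y:[39/2,45/2] z:[25/2,14] -> miss, prune
    N23 x:[49/3,55/3] y:[47/2,49/2] z:[29/2,35/2] -> miss, prune
  N11 x:[21,74/3] y:[29/2,51/2] z:[11,49/2] -> hit [21,49/2], descend [8, 15, 22, 25]
    N8 x:[70/3,74/3] y:[35/2,39/2] z:[11,13] -> miss, prune
    N15 x:[71/3,73/3] y:[24,51/2] z:[47/2,49/2] -> hit [24,73/3] leaf, test {P19@t=24}
    N22 x:[22,68/3] y:[29/2,45/2] z:[21,24] -> hit [22,45/2], descend [18, 26]
      N18 x:[22,68/3] y:[43/2,45/2] z:[21,47/2] -> hit [22,45/2] leaf, test {P1@t=22}
      N26 x:[22,67/3] y:[29/2,16] z:[45/2,24] -> miss, prune
    N25 x:[21,68/3] y:[20,21] z:[13,29/2] -> miss, prune

Visited [0, 1, 5, 12, 14, 19, 9, 10, 3, 6, 21, 23, 11, 8, 15, 22, 18, 26, 25]. Tests: 19 box, 2 leaf. Nearest: P1.

== RESULT ==
2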